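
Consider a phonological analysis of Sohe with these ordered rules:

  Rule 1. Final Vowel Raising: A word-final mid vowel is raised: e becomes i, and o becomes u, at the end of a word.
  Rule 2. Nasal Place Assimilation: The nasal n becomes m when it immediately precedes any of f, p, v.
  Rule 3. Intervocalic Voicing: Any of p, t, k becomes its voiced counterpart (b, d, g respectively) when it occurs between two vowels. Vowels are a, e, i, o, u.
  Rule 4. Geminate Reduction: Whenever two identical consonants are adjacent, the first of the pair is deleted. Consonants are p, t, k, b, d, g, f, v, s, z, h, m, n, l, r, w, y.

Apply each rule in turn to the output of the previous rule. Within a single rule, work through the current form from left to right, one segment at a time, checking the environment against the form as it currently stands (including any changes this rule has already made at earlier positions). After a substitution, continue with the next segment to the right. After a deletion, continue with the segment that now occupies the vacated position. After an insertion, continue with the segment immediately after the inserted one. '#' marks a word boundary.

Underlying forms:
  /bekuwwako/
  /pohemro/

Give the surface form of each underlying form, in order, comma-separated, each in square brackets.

[beguwagu], [pohemru]

/bekuwwako/:
  Rule 1 Final Vowel Raising: [bekuwwako] → [bekuwwaku]
  Rule 2 Nasal Place Assimilation: no change — [bekuwwaku]
  Rule 3 Intervocalic Voicing: [bekuwwaku] → [beguwwagu]
  Rule 4 Geminate Reduction: [beguwwagu] → [beguwagu]
/pohemro/:
  Rule 1 Final Vowel Raising: [pohemro] → [pohemru]
  Rule 2 Nasal Place Assimilation: no change — [pohemru]
  Rule 3 Intervocalic Voicing: no change — [pohemru]
  Rule 4 Geminate Reduction: no change — [pohemru]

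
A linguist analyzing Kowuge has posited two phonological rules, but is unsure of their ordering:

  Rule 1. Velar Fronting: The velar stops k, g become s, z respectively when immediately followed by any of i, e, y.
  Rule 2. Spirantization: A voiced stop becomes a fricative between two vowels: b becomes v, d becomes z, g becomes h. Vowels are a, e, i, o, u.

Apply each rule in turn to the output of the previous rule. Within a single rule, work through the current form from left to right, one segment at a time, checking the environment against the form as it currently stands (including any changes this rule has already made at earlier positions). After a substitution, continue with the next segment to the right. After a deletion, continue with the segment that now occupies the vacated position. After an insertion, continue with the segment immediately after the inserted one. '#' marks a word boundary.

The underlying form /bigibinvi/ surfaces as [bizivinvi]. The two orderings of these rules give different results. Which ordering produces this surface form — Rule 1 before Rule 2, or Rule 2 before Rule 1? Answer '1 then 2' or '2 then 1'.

Order 1 then 2:
  1 Velar Fronting: [bigibinvi] → [bizibinvi]
  2 Spirantization: [bizibinvi] → [bizivinvi]
  result: [bizivinvi]
Order 2 then 1:
  2 Spirantization: [bigibinvi] → [bihivinvi]
  1 Velar Fronting: no change — [bihivinvi]
  result: [bihivinvi]

1 then 2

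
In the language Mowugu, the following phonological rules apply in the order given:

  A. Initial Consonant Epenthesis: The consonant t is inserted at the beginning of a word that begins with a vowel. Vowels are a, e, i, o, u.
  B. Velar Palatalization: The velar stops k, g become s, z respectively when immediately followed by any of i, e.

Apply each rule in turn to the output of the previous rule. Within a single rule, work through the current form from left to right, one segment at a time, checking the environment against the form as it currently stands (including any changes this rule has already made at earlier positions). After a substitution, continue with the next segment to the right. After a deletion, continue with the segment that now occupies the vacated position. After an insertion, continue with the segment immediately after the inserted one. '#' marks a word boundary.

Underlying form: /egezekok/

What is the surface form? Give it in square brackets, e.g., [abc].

[tezezekok]

A Initial Consonant Epenthesis: [egezekok] → [tegezekok]
B Velar Palatalization: [tegezekok] → [tezezekok]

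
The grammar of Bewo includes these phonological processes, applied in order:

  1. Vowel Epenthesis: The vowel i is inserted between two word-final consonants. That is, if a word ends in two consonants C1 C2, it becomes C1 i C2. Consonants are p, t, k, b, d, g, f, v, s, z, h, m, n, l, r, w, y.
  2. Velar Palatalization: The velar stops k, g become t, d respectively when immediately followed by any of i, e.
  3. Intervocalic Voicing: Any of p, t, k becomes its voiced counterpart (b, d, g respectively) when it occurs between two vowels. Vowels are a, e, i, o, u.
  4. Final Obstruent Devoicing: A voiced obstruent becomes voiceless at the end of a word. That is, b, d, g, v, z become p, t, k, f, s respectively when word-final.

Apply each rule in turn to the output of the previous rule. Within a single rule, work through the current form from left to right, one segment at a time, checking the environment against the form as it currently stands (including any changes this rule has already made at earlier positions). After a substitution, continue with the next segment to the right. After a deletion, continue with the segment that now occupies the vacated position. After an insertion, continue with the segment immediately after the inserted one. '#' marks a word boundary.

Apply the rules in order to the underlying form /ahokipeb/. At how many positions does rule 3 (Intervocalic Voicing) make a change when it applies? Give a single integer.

1 Vowel Epenthesis: no change — [ahokipeb]
2 Velar Palatalization: [ahokipeb] → [ahotipeb]
3 Intervocalic Voicing: [ahotipeb] → [ahodibeb]
4 Final Obstruent Devoicing: [ahodibeb] → [ahodibep]
Rule 3 changed 2 position(s).

2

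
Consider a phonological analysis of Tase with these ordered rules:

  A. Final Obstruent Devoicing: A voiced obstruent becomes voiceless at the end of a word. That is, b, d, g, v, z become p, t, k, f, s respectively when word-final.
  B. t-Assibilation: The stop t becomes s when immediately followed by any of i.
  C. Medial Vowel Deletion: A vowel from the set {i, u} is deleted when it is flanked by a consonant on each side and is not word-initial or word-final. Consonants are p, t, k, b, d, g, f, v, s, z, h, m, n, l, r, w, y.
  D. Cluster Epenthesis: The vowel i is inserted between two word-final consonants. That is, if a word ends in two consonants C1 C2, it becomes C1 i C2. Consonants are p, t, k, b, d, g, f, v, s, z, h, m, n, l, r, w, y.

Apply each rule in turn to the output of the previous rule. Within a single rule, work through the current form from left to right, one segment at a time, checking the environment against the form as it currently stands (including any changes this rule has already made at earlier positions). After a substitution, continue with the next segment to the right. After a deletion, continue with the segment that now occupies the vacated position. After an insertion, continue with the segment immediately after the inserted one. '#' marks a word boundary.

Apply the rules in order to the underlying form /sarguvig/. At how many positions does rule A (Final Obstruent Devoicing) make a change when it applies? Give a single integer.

1

A Final Obstruent Devoicing: [sarguvig] → [sarguvik]
B t-Assibilation: no change — [sarguvik]
C Medial Vowel Deletion: [sarguvik] → [sargvk]
D Cluster Epenthesis: [sargvk] → [sargvik]
Rule A changed 1 position(s).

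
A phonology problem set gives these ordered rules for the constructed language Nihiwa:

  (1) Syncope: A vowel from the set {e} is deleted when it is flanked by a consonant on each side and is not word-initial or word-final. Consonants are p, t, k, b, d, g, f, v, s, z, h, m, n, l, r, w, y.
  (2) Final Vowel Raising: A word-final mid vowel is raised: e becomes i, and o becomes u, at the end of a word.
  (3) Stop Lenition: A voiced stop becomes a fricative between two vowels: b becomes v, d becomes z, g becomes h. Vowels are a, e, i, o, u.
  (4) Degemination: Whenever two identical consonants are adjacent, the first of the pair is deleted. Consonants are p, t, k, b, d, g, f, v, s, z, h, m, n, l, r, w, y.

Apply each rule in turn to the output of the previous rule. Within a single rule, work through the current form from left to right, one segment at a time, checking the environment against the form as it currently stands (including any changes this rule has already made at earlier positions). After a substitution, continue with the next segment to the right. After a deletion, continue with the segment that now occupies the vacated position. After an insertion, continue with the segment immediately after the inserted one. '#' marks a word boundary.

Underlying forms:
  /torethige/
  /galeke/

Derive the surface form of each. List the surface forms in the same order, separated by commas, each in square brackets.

/torethige/:
  (1) Syncope: [torethige] → [torthige]
  (2) Final Vowel Raising: [torthige] → [torthigi]
  (3) Stop Lenition: [torthigi] → [torthihi]
  (4) Degemination: no change — [torthihi]
/galeke/:
  (1) Syncope: [galeke] → [galke]
  (2) Final Vowel Raising: [galke] → [galki]
  (3) Stop Lenition: no change — [galki]
  (4) Degemination: no change — [galki]

[torthihi], [galki]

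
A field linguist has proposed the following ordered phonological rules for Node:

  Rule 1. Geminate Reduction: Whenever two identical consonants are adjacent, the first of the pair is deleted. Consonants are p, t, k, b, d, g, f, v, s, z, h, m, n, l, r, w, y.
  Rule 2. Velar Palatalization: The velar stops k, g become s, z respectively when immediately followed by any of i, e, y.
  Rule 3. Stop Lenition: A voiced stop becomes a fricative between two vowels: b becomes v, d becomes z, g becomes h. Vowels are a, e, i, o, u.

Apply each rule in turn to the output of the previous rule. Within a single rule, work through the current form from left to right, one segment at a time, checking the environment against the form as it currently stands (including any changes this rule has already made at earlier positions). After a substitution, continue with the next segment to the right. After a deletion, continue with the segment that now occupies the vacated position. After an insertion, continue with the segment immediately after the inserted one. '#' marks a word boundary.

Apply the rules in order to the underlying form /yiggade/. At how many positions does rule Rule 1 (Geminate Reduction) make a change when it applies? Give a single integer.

Rule 1 Geminate Reduction: [yiggade] → [yigade]
Rule 2 Velar Palatalization: no change — [yigade]
Rule 3 Stop Lenition: [yigade] → [yihaze]
Rule Rule 1 changed 1 position(s).

1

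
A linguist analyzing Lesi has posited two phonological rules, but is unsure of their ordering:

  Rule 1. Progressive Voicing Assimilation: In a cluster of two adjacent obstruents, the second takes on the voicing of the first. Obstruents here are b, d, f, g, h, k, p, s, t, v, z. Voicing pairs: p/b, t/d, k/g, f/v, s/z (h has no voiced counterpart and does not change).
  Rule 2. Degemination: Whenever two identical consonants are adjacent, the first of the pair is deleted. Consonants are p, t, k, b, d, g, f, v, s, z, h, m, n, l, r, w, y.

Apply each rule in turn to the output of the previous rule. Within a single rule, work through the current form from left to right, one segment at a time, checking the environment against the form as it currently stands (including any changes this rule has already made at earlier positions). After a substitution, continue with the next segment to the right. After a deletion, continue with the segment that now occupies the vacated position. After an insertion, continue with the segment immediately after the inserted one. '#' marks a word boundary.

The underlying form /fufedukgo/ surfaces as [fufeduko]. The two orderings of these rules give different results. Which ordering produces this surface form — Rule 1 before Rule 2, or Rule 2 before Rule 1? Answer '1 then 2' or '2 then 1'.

1 then 2

Order 1 then 2:
  1 Progressive Voicing Assimilation: [fufedukgo] → [fufedukko]
  2 Degemination: [fufedukko] → [fufeduko]
  result: [fufeduko]
Order 2 then 1:
  2 Degemination: no change — [fufedukgo]
  1 Progressive Voicing Assimilation: [fufedukgo] → [fufedukko]
  result: [fufedukko]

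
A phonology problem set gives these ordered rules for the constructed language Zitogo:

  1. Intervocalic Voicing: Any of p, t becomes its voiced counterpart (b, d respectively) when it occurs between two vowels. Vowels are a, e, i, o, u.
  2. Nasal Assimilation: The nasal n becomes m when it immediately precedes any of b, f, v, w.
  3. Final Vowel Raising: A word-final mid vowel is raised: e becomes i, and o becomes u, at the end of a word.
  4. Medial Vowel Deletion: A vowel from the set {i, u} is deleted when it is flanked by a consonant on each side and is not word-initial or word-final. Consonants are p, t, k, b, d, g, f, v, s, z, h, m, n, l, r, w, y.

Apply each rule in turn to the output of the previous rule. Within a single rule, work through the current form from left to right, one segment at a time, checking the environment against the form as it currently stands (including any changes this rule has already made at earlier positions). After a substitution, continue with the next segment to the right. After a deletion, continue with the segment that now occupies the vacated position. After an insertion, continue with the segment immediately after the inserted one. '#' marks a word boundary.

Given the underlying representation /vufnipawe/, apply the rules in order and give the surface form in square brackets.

[vfnbawi]

1 Intervocalic Voicing: [vufnipawe] → [vufnibawe]
2 Nasal Assimilation: no change — [vufnibawe]
3 Final Vowel Raising: [vufnibawe] → [vufnibawi]
4 Medial Vowel Deletion: [vufnibawi] → [vfnbawi]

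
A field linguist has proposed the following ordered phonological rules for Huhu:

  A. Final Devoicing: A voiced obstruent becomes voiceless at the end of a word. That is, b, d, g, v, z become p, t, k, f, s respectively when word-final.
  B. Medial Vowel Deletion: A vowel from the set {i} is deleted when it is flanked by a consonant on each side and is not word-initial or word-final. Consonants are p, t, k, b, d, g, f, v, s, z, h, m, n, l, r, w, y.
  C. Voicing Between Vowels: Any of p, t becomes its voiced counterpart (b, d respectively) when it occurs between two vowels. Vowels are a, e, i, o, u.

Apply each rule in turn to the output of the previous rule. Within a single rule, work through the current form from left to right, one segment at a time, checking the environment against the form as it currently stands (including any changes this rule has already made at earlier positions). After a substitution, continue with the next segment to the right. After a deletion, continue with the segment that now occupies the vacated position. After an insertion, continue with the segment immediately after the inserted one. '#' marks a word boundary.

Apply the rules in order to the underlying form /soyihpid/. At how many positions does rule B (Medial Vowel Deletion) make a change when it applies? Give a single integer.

2

A Final Devoicing: [soyihpid] → [soyihpit]
B Medial Vowel Deletion: [soyihpit] → [soyhpt]
C Voicing Between Vowels: no change — [soyhpt]
Rule B changed 2 position(s).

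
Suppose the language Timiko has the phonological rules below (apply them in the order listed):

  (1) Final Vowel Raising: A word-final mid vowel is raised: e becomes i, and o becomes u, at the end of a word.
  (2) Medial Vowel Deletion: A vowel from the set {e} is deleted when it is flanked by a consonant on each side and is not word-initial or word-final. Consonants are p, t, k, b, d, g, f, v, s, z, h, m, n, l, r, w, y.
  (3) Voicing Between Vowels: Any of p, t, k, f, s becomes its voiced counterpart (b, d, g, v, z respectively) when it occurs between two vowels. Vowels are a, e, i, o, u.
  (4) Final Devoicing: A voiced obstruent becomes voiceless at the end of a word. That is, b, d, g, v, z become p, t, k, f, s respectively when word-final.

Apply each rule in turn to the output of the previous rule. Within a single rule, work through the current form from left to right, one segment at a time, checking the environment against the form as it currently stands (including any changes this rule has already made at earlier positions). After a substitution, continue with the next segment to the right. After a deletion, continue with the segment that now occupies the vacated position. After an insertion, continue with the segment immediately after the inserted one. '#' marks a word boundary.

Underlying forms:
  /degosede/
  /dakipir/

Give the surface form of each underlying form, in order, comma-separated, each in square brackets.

[dgosdi], [dagibir]

/degosede/:
  (1) Final Vowel Raising: [degosede] → [degosedi]
  (2) Medial Vowel Deletion: [degosedi] → [dgosdi]
  (3) Voicing Between Vowels: no change — [dgosdi]
  (4) Final Devoicing: no change — [dgosdi]
/dakipir/:
  (1) Final Vowel Raising: no change — [dakipir]
  (2) Medial Vowel Deletion: no change — [dakipir]
  (3) Voicing Between Vowels: [dakipir] → [dagibir]
  (4) Final Devoicing: no change — [dagibir]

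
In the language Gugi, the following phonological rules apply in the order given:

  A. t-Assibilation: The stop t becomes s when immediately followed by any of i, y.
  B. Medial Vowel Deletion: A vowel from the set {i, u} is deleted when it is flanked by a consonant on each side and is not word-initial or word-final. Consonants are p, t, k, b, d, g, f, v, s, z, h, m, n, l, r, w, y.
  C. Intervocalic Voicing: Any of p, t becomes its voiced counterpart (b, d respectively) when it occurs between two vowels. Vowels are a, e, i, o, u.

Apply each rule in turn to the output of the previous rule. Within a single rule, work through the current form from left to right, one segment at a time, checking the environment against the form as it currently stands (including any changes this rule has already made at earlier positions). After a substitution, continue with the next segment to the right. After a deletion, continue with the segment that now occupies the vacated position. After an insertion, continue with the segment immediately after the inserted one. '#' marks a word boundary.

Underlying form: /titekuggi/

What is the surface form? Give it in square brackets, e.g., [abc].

[stekggi]

A t-Assibilation: [titekuggi] → [sitekuggi]
B Medial Vowel Deletion: [sitekuggi] → [stekggi]
C Intervocalic Voicing: no change — [stekggi]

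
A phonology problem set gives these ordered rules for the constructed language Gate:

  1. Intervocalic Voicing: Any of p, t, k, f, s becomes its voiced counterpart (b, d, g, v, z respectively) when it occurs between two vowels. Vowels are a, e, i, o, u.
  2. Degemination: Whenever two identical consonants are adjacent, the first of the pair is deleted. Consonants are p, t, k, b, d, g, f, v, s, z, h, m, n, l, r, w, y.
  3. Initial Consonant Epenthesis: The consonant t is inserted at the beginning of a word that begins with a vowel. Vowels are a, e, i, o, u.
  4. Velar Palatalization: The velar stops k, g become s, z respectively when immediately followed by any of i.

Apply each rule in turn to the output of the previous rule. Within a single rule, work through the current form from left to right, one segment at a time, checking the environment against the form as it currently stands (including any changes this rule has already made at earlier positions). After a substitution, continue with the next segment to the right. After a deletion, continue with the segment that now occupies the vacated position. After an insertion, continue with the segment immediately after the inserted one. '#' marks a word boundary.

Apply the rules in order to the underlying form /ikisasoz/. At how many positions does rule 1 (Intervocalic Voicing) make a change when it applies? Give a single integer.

1 Intervocalic Voicing: [ikisasoz] → [igizazoz]
2 Degemination: no change — [igizazoz]
3 Initial Consonant Epenthesis: [igizazoz] → [tigizazoz]
4 Velar Palatalization: [tigizazoz] → [tizizazoz]
Rule 1 changed 3 position(s).

3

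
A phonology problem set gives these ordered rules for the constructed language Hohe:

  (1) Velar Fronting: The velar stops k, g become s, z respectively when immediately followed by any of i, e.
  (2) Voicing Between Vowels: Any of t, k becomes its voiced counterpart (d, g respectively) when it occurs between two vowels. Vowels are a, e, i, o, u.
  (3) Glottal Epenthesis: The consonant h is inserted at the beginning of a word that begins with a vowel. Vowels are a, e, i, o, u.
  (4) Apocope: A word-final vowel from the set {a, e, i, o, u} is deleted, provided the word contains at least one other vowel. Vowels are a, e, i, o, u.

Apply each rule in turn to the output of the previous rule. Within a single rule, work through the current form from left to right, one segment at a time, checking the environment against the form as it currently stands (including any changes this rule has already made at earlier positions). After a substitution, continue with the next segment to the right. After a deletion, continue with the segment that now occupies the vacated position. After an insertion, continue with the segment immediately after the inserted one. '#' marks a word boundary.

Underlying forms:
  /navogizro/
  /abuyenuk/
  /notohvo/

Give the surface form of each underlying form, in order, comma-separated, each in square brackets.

/navogizro/:
  (1) Velar Fronting: [navogizro] → [navozizro]
  (2) Voicing Between Vowels: no change — [navozizro]
  (3) Glottal Epenthesis: no change — [navozizro]
  (4) Apocope: [navozizro] → [navozizr]
/abuyenuk/:
  (1) Velar Fronting: no change — [abuyenuk]
  (2) Voicing Between Vowels: no change — [abuyenuk]
  (3) Glottal Epenthesis: [abuyenuk] → [habuyenuk]
  (4) Apocope: no change — [habuyenuk]
/notohvo/:
  (1) Velar Fronting: no change — [notohvo]
  (2) Voicing Between Vowels: [notohvo] → [nodohvo]
  (3) Glottal Epenthesis: no change — [nodohvo]
  (4) Apocope: [nodohvo] → [nodohv]

[navozizr], [habuyenuk], [nodohv]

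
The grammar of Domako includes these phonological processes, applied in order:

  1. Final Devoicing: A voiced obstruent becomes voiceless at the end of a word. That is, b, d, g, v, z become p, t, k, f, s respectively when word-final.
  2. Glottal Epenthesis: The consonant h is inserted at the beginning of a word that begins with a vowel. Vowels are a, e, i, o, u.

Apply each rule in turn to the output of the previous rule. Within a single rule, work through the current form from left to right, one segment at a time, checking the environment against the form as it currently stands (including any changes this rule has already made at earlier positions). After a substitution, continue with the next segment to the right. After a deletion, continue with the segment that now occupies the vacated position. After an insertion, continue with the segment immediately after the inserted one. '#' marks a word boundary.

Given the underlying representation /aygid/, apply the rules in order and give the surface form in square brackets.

[haygit]

1 Final Devoicing: [aygid] → [aygit]
2 Glottal Epenthesis: [aygit] → [haygit]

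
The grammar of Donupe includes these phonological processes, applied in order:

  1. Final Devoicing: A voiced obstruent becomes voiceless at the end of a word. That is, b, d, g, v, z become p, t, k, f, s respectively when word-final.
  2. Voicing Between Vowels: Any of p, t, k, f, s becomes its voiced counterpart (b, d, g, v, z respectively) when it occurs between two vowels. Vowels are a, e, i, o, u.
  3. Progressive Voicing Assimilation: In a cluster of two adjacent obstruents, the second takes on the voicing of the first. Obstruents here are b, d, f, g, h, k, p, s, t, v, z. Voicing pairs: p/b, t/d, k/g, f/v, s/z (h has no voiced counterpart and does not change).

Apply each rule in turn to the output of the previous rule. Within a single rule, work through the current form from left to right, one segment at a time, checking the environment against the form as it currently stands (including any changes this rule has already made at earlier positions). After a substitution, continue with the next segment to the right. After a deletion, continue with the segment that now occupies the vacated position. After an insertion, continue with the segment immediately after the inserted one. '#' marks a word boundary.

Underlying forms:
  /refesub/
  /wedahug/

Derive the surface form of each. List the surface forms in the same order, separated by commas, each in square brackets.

[revezup], [wedahuk]

/refesub/:
  1 Final Devoicing: [refesub] → [refesup]
  2 Voicing Between Vowels: [refesup] → [revezup]
  3 Progressive Voicing Assimilation: no change — [revezup]
/wedahug/:
  1 Final Devoicing: [wedahug] → [wedahuk]
  2 Voicing Between Vowels: no change — [wedahuk]
  3 Progressive Voicing Assimilation: no change — [wedahuk]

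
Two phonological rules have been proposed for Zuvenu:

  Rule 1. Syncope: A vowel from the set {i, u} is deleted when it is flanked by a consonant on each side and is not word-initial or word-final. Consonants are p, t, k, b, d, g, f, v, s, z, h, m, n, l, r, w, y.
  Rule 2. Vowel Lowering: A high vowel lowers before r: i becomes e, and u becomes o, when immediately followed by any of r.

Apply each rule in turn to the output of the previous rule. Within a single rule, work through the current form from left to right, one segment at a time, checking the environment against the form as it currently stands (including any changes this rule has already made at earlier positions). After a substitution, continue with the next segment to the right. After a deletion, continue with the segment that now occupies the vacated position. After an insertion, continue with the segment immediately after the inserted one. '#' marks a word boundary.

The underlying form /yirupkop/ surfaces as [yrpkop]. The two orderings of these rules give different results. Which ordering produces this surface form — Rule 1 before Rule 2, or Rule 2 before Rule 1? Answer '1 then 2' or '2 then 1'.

Order 1 then 2:
  1 Syncope: [yirupkop] → [yrpkop]
  2 Vowel Lowering: no change — [yrpkop]
  result: [yrpkop]
Order 2 then 1:
  2 Vowel Lowering: [yirupkop] → [yerupkop]
  1 Syncope: [yerupkop] → [yerpkop]
  result: [yerpkop]

1 then 2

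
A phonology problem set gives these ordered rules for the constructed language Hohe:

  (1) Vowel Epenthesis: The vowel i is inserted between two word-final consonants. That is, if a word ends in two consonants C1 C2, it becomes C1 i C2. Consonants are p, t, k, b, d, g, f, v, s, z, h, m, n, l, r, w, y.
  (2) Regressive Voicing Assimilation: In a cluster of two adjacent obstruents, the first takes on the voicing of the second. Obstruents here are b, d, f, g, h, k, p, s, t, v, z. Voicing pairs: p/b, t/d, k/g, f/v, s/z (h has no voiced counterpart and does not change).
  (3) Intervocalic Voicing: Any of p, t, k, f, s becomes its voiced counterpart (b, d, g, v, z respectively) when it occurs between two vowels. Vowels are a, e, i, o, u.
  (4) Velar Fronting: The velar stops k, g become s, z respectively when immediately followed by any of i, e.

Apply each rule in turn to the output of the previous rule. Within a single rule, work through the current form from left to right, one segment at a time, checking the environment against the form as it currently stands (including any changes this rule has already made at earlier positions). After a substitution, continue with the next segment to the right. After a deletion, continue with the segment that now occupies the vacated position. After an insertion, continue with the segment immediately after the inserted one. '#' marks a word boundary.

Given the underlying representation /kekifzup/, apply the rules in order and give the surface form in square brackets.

[sezivzup]

(1) Vowel Epenthesis: no change — [kekifzup]
(2) Regressive Voicing Assimilation: [kekifzup] → [kekivzup]
(3) Intervocalic Voicing: [kekivzup] → [kegivzup]
(4) Velar Fronting: [kegivzup] → [sezivzup]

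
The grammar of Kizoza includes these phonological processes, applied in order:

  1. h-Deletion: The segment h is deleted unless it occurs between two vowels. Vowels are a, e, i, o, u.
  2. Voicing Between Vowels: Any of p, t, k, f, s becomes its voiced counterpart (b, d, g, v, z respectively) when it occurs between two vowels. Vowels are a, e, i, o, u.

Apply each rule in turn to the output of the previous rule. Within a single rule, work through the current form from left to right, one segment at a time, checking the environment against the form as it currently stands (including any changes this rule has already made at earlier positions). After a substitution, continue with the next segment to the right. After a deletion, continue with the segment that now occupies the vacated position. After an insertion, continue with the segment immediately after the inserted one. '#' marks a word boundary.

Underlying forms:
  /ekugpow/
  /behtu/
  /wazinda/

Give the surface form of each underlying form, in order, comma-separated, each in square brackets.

/ekugpow/:
  1 h-Deletion: no change — [ekugpow]
  2 Voicing Between Vowels: [ekugpow] → [egugpow]
/behtu/:
  1 h-Deletion: [behtu] → [betu]
  2 Voicing Between Vowels: [betu] → [bedu]
/wazinda/:
  1 h-Deletion: no change — [wazinda]
  2 Voicing Between Vowels: no change — [wazinda]

[egugpow], [bedu], [wazinda]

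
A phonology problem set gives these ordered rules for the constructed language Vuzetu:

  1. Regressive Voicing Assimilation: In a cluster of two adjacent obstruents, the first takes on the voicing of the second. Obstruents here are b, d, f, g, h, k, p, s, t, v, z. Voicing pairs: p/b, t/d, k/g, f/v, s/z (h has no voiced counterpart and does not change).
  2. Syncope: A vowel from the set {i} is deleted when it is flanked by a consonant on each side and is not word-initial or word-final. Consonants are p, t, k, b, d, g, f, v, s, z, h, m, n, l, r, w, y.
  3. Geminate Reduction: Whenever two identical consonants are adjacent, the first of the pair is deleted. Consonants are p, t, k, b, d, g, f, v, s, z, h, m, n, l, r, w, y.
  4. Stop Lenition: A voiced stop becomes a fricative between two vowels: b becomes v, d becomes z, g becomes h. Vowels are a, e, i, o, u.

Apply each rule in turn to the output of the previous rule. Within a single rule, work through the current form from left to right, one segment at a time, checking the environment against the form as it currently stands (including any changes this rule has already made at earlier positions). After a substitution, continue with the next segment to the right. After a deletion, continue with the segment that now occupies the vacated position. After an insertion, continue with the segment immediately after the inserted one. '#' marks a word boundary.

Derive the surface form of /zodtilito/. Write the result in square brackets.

[zotlto]

1 Regressive Voicing Assimilation: [zodtilito] → [zottilito]
2 Syncope: [zottilito] → [zottlto]
3 Geminate Reduction: [zottlto] → [zotlto]
4 Stop Lenition: no change — [zotlto]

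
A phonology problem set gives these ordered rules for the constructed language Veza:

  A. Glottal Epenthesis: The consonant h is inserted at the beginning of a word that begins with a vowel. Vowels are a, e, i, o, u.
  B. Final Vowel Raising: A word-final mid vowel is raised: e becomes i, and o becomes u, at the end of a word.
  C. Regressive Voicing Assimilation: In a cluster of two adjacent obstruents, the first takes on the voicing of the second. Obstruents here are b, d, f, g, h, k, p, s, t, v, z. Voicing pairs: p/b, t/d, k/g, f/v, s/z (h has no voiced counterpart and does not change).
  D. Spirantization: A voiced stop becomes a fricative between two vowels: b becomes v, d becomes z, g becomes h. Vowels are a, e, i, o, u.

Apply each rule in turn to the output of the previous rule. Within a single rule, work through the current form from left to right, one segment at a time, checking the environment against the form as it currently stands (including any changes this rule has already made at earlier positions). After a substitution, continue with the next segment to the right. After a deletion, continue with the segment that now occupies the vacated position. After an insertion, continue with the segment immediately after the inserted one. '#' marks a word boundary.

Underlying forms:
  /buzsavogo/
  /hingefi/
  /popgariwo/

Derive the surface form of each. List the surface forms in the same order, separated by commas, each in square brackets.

/buzsavogo/:
  A Glottal Epenthesis: no change — [buzsavogo]
  B Final Vowel Raising: [buzsavogo] → [buzsavogu]
  C Regressive Voicing Assimilation: [buzsavogu] → [bussavogu]
  D Spirantization: [bussavogu] → [bussavohu]
/hingefi/:
  A Glottal Epenthesis: no change — [hingefi]
  B Final Vowel Raising: no change — [hingefi]
  C Regressive Voicing Assimilation: no change — [hingefi]
  D Spirantization: no change — [hingefi]
/popgariwo/:
  A Glottal Epenthesis: no change — [popgariwo]
  B Final Vowel Raising: [popgariwo] → [popgariwu]
  C Regressive Voicing Assimilation: [popgariwu] → [pobgariwu]
  D Spirantization: no change — [pobgariwu]

[bussavohu], [hingefi], [pobgariwu]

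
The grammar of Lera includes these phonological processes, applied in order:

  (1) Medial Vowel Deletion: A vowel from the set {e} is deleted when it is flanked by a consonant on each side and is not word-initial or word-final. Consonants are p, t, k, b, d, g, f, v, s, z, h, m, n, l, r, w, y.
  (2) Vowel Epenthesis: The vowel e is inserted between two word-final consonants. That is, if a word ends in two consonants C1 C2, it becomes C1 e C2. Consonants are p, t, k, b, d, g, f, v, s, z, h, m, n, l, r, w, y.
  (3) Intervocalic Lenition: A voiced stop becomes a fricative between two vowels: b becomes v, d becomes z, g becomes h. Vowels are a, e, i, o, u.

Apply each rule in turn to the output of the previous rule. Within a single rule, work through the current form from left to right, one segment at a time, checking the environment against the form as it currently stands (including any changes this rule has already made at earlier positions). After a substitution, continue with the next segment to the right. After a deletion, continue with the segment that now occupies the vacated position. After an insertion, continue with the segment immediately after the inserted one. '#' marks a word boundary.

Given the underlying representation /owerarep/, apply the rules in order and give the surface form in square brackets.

[owrarep]

(1) Medial Vowel Deletion: [owerarep] → [owrarp]
(2) Vowel Epenthesis: [owrarp] → [owrarep]
(3) Intervocalic Lenition: no change — [owrarep]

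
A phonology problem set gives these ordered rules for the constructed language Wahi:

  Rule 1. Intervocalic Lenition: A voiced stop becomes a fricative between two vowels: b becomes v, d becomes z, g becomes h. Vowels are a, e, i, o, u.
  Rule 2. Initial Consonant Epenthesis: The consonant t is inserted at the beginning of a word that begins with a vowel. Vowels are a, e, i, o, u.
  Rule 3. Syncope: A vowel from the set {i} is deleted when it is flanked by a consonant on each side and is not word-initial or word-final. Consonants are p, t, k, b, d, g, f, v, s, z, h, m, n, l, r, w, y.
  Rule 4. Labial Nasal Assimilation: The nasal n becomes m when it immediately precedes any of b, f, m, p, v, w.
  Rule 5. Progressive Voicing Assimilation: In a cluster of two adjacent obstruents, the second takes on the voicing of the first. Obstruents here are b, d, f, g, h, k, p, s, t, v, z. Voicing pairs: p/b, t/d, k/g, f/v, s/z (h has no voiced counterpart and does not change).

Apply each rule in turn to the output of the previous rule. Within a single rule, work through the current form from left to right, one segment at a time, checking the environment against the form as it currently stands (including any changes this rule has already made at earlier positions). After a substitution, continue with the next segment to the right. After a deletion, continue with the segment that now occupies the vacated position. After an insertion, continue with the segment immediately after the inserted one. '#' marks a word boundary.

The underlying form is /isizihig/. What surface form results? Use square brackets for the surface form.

Rule 1 Intervocalic Lenition: no change — [isizihig]
Rule 2 Initial Consonant Epenthesis: [isizihig] → [tisizihig]
Rule 3 Syncope: [tisizihig] → [tszhg]
Rule 4 Labial Nasal Assimilation: no change — [tszhg]
Rule 5 Progressive Voicing Assimilation: [tszhg] → [tsshk]

[tsshk]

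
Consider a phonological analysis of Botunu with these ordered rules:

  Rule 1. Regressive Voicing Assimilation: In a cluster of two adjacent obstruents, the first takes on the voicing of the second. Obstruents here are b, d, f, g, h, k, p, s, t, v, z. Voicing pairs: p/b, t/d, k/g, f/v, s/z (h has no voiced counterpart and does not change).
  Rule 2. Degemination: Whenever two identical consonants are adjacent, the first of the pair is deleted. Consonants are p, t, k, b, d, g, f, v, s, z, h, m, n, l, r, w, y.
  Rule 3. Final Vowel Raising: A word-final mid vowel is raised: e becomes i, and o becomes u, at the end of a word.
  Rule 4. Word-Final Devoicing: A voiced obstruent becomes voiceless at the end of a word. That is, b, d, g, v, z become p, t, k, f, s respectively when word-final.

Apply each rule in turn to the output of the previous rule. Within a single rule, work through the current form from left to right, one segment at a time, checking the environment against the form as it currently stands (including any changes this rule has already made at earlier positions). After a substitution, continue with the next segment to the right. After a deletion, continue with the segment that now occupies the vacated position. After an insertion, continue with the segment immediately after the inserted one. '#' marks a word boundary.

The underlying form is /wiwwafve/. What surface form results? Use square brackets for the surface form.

Rule 1 Regressive Voicing Assimilation: [wiwwafve] → [wiwwavve]
Rule 2 Degemination: [wiwwavve] → [wiwave]
Rule 3 Final Vowel Raising: [wiwave] → [wiwavi]
Rule 4 Word-Final Devoicing: no change — [wiwavi]

[wiwavi]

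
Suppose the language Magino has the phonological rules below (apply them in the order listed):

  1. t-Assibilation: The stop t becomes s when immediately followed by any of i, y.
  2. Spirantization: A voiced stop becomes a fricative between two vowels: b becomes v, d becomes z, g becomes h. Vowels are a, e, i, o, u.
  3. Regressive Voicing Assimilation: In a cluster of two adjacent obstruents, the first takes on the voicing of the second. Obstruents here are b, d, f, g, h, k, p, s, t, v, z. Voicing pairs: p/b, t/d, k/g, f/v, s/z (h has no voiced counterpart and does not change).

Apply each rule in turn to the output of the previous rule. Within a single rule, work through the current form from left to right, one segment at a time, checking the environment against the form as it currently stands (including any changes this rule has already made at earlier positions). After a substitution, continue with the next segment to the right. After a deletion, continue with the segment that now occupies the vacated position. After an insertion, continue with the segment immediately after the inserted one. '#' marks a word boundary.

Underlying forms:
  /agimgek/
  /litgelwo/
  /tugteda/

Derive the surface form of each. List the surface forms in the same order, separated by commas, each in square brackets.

/agimgek/:
  1 t-Assibilation: no change — [agimgek]
  2 Spirantization: [agimgek] → [ahimgek]
  3 Regressive Voicing Assimilation: no change — [ahimgek]
/litgelwo/:
  1 t-Assibilation: no change — [litgelwo]
  2 Spirantization: no change — [litgelwo]
  3 Regressive Voicing Assimilation: [litgelwo] → [lidgelwo]
/tugteda/:
  1 t-Assibilation: no change — [tugteda]
  2 Spirantization: [tugteda] → [tugteza]
  3 Regressive Voicing Assimilation: [tugteza] → [tukteza]

[ahimgek], [lidgelwo], [tukteza]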